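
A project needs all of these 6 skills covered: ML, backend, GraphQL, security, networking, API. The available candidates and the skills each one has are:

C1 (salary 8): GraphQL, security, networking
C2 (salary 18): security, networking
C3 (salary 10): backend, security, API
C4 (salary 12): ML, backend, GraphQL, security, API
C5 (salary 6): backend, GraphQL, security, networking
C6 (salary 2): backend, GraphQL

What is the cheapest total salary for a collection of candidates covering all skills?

18

C4, C5 cover every skill at salary 12 + 6 = 18.
Any cover uses at least 2 candidates; among all covering selections none totals below 18.
Greedy by coverage-per-salary would pick C6, C5, C4 for 20 — worse than the optimum 18.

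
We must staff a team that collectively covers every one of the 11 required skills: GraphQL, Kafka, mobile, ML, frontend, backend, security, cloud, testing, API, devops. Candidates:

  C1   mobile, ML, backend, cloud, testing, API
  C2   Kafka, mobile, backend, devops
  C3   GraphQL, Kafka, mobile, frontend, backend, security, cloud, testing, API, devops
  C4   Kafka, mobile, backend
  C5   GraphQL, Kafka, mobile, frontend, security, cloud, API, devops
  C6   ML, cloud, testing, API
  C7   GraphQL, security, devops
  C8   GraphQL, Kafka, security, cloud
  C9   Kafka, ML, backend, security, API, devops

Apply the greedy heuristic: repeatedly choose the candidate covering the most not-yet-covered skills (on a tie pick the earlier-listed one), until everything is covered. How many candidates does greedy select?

2

Pick 1: C3 covers 10 new skills (GraphQL, Kafka, mobile, frontend, backend, security, cloud, testing, API, devops).
Pick 2: C1 covers 1 new skills (ML).
Greedy uses 2 candidates.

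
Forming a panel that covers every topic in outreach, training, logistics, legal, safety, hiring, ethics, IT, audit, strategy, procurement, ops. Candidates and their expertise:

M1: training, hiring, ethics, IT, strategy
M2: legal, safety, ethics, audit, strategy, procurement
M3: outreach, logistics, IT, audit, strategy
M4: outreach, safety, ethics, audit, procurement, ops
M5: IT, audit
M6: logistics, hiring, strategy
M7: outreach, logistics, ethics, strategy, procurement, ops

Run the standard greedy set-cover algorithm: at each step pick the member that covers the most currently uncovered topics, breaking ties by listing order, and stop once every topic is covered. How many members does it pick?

3

Pick 1: M2 covers 6 new topics (legal, safety, ethics, audit, strategy, procurement).
Pick 2: M1 covers 3 new topics (training, hiring, IT).
Pick 3: M7 covers 3 new topics (outreach, logistics, ops).
Greedy uses 3 members.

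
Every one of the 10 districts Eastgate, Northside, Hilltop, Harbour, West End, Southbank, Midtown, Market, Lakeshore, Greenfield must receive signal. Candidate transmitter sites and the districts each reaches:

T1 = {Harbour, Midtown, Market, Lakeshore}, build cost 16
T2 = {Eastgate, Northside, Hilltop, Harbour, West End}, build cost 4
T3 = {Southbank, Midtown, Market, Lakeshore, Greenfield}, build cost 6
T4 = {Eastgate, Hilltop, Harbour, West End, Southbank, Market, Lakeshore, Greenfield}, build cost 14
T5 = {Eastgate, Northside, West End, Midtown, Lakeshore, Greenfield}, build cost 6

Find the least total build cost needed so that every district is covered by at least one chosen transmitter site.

10

T2, T3 cover every district at build cost 4 + 6 = 10.
Any cover uses at least 2 transmitter sites; among all covering selections none totals below 10.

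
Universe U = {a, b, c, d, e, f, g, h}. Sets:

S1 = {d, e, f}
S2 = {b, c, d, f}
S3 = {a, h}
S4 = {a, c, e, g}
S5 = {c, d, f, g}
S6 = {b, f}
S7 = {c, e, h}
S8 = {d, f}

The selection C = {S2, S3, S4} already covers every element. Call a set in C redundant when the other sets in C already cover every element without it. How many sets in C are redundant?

0

Drop S2: b, d, f uncovered — not redundant.
Drop S3: h uncovered — not redundant.
Drop S4: e, g uncovered — not redundant.
None of the sets in C is redundant.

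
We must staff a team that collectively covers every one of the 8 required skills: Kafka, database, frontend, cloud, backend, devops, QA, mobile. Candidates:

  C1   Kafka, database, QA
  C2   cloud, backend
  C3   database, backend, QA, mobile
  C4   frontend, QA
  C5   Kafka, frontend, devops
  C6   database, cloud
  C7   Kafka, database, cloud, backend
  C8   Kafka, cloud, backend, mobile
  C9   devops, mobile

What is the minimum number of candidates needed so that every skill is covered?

C1, C5, C8 together cover {Kafka, database, frontend, cloud, backend, devops, QA, mobile} — every skill.
No 2 of the 9 candidates cover everything (all 36 pairs fall short), so 3 is minimum.

3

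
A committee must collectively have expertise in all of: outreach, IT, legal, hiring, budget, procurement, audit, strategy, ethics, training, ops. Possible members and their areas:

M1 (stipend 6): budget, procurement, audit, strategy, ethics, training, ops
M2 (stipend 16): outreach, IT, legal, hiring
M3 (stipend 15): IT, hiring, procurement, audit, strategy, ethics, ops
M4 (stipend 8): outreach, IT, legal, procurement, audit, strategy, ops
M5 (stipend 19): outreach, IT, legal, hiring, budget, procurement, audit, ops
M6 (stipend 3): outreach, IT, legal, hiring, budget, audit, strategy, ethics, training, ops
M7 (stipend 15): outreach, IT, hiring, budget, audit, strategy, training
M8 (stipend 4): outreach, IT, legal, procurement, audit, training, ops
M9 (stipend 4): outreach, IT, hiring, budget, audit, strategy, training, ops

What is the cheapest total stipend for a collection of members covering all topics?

M6, M8 cover every topic at stipend 3 + 4 = 7.
Any cover uses at least 2 members; among all covering selections none totals below 7.

7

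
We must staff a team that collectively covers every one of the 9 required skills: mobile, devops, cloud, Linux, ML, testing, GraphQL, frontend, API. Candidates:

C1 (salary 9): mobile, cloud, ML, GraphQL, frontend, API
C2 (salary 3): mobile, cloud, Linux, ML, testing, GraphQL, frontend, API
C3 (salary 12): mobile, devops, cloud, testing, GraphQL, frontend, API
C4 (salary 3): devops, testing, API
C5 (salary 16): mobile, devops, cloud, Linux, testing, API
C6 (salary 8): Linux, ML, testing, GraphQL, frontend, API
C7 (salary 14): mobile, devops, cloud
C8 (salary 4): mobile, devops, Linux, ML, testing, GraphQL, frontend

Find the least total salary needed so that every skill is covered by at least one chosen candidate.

6

C2, C4 cover every skill at salary 3 + 3 = 6.
Any cover uses at least 2 candidates; among all covering selections none totals below 6.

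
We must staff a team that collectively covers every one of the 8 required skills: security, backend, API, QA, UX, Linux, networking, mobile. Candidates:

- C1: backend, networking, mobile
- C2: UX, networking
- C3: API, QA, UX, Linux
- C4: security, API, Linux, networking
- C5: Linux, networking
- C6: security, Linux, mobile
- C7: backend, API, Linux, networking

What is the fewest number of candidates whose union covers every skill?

3

C1, C3, C4 together cover {security, backend, API, QA, UX, Linux, networking, mobile} — every skill.
No 2 of the 7 candidates cover everything (all 21 pairs fall short), so 3 is minimum.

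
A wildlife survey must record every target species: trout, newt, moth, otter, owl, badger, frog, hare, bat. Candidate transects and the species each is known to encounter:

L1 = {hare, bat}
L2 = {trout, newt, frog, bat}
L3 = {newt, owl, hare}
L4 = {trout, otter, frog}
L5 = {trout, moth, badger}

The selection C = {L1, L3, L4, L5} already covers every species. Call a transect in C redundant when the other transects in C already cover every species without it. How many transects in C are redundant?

Drop L1: bat uncovered — not redundant.
Drop L3: newt, owl uncovered — not redundant.
Drop L4: otter, frog uncovered — not redundant.
Drop L5: moth, badger uncovered — not redundant.
None of the transects in C is redundant.

0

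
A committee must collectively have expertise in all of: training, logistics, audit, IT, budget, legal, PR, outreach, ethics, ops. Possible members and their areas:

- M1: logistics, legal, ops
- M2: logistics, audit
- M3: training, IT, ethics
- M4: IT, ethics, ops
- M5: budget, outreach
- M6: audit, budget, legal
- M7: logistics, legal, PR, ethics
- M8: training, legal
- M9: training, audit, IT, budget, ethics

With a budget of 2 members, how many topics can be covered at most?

8

Choosing M1, M9 covers {training, logistics, audit, IT, budget, legal, ethics, ops} — 8 topics.
No choice of 2 members does better; here PR, outreach are left uncovered.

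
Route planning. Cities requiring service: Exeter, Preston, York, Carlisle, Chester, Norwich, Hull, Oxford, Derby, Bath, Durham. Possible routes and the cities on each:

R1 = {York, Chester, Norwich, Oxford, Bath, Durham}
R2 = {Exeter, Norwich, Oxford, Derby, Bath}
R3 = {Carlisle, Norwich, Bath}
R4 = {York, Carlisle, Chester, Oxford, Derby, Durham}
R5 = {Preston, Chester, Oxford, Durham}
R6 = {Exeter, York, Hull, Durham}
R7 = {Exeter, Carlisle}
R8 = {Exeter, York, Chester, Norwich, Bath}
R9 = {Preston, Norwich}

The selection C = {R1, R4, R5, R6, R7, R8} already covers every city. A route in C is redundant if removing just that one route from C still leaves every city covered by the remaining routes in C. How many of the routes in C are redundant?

3

Drop R1: the rest still cover every city — redundant.
Drop R4: Derby uncovered — not redundant.
Drop R5: Preston uncovered — not redundant.
Drop R6: Hull uncovered — not redundant.
Drop R7: the rest still cover every city — redundant.
Drop R8: the rest still cover every city — redundant.
3 redundant: R1, R7, R8.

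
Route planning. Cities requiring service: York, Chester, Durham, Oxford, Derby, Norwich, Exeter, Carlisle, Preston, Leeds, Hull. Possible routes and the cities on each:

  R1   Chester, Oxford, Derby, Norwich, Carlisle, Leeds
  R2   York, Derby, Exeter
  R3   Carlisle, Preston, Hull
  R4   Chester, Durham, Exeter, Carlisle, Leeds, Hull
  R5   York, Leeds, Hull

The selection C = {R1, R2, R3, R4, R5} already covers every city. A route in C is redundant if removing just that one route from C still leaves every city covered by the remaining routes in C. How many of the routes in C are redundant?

2

Drop R1: Oxford, Norwich uncovered — not redundant.
Drop R2: the rest still cover every city — redundant.
Drop R3: Preston uncovered — not redundant.
Drop R4: Durham uncovered — not redundant.
Drop R5: the rest still cover every city — redundant.
2 redundant: R2, R5.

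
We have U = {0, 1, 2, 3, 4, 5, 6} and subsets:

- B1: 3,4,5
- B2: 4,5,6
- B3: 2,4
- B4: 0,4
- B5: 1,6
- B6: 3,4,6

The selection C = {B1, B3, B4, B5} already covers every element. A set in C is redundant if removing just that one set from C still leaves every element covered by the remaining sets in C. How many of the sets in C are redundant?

0

Drop B1: 3, 5 uncovered — not redundant.
Drop B3: 2 uncovered — not redundant.
Drop B4: 0 uncovered — not redundant.
Drop B5: 1, 6 uncovered — not redundant.
None of the sets in C is redundant.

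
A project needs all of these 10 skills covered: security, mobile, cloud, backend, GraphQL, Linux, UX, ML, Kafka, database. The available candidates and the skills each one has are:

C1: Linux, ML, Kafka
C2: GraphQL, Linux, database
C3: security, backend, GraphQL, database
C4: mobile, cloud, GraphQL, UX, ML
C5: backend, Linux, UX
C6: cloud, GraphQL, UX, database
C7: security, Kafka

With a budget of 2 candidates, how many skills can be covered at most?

8

Choosing C3, C4 covers {security, mobile, cloud, backend, GraphQL, UX, ML, database} — 8 skills.
No choice of 2 candidates does better; here Linux, Kafka are left uncovered.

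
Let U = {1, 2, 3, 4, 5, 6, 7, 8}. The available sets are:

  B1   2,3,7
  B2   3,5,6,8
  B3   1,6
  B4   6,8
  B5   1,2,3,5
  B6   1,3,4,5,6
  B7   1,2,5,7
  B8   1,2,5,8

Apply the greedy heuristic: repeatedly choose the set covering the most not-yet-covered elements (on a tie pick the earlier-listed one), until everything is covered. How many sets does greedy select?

3

Pick 1: B6 covers 5 new elements (1, 3, 4, 5, 6).
Pick 2: B1 covers 2 new elements (2, 7).
Pick 3: B2 covers 1 new elements (8).
Greedy uses 3 sets.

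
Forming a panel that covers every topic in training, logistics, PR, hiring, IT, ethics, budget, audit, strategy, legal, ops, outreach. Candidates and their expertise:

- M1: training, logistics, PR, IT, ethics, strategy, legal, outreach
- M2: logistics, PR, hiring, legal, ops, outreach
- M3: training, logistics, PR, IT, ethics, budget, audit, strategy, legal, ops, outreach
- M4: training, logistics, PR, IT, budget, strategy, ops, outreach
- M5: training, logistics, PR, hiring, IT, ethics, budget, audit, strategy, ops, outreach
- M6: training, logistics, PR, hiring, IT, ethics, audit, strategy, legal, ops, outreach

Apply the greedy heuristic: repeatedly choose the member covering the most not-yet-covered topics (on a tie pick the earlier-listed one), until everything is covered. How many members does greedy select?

2

Pick 1: M3 covers 11 new topics (training, logistics, PR, IT, ethics, budget, audit, strategy, legal, ops, outreach).
Pick 2: M2 covers 1 new topics (hiring).
Greedy uses 2 members.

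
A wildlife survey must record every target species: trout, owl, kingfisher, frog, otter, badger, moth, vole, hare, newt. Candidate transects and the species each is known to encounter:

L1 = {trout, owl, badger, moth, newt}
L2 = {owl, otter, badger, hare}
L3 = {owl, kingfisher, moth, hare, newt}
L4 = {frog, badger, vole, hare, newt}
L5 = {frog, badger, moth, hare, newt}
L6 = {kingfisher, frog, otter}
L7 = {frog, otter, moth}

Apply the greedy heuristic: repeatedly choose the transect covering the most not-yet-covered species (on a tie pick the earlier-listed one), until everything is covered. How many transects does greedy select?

3

Pick 1: L1 covers 5 new species (trout, owl, badger, moth, newt).
Pick 2: L4 covers 3 new species (frog, vole, hare).
Pick 3: L6 covers 2 new species (kingfisher, otter).
Greedy uses 3 transects.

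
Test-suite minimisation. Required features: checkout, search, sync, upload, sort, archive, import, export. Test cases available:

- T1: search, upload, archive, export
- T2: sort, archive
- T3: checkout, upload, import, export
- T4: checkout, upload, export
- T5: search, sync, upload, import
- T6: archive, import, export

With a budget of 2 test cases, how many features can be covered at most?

Choosing T1, T3 covers {checkout, search, upload, archive, import, export} — 6 features.
No choice of 2 test cases does better; here sync, sort are left uncovered.

6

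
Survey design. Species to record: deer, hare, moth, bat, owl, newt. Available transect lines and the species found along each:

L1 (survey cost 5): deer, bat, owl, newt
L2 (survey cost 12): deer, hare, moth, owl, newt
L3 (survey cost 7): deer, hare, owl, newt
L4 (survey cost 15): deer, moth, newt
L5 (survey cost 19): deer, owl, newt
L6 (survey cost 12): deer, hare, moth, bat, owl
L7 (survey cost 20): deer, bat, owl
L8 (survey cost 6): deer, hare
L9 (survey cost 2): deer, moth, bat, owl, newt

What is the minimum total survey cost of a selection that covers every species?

L8, L9 cover every species at survey cost 6 + 2 = 8.
Any cover uses at least 2 transects; among all covering selections none totals below 8.

8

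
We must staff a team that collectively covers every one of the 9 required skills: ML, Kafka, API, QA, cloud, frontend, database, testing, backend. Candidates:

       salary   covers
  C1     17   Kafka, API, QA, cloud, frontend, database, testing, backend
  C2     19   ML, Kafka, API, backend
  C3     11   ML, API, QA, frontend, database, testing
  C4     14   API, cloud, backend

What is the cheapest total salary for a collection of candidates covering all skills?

28

C1, C3 cover every skill at salary 17 + 11 = 28.
Any cover uses at least 2 candidates; among all covering selections none totals below 28.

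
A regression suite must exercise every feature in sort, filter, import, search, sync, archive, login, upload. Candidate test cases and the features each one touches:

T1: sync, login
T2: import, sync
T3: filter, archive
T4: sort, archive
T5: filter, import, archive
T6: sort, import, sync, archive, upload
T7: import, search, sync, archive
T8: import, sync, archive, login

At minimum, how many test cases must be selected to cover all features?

4

T1, T3, T6, T7 together cover {sort, filter, import, search, sync, archive, login, upload} — every feature.
No 3 of the 8 test cases cover everything (all 56 triples fall short), so 4 is minimum.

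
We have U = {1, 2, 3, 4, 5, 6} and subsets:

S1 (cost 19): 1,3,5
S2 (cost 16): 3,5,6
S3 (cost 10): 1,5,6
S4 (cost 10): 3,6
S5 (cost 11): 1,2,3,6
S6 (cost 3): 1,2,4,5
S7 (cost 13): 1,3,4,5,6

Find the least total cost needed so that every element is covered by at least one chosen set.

S4, S6 cover every element at cost 10 + 3 = 13.
Any cover uses at least 2 sets; among all covering selections none totals below 13.

13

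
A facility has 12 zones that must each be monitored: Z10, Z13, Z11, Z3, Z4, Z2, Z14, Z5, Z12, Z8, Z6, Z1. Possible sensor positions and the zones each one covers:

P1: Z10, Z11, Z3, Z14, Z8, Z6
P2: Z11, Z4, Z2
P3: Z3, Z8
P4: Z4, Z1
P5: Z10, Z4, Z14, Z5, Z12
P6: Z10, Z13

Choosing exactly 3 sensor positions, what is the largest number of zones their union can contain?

Choosing P1, P2, P5 covers {Z10, Z11, Z3, Z4, Z2, Z14, Z5, Z12, Z8, Z6} — 10 zones.
No choice of 3 sensor positions does better; here Z13, Z1 are left uncovered.

10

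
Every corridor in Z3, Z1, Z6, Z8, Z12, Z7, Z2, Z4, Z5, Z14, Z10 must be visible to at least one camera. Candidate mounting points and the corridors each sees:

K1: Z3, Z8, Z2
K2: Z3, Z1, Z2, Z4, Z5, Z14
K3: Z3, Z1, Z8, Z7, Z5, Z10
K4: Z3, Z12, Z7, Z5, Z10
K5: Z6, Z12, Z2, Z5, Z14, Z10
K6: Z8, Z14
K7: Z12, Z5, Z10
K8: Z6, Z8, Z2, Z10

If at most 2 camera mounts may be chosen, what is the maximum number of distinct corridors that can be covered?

10

Choosing K3, K5 covers {Z3, Z1, Z6, Z8, Z12, Z7, Z2, Z5, Z14, Z10} — 10 corridors.
No choice of 2 camera mounts does better; here Z4 is left uncovered.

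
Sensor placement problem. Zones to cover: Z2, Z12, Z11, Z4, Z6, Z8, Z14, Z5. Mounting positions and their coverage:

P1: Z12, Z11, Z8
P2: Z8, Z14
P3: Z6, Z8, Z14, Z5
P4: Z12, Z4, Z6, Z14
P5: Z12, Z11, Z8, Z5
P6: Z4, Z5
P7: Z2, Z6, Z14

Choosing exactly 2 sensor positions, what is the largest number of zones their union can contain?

7

Choosing P4, P5 covers {Z12, Z11, Z4, Z6, Z8, Z14, Z5} — 7 zones.
No choice of 2 sensor positions does better; here Z2 is left uncovered.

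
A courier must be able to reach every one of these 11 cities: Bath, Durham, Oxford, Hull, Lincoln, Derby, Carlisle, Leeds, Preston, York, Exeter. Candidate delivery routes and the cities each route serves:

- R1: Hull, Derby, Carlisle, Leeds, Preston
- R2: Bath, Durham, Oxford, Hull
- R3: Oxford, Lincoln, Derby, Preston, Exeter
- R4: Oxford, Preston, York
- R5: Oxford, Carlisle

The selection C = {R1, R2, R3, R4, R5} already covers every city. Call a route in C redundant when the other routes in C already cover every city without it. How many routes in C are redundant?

1

Drop R1: Leeds uncovered — not redundant.
Drop R2: Bath, Durham uncovered — not redundant.
Drop R3: Lincoln, Exeter uncovered — not redundant.
Drop R4: York uncovered — not redundant.
Drop R5: the rest still cover every city — redundant.
1 redundant: R5.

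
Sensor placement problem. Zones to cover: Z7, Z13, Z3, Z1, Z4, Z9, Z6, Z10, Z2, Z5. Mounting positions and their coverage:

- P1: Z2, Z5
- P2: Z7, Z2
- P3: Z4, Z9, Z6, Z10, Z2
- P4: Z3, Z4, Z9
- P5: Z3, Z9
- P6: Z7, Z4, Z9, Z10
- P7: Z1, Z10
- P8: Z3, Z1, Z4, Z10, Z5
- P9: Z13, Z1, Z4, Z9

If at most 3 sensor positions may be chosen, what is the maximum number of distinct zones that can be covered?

Choosing P2, P3, P8 covers {Z7, Z3, Z1, Z4, Z9, Z6, Z10, Z2, Z5} — 9 zones.
No choice of 3 sensor positions does better; here Z13 is left uncovered.

9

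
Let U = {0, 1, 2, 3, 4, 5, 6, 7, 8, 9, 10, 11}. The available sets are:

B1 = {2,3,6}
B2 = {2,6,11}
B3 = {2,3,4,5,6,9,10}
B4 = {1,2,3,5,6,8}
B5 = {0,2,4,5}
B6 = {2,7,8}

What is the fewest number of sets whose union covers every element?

5

B2, B3, B4, B5, B6 together cover {0, 1, 2, 3, 4, 5, 6, 7, 8, 9, 10, 11} — every element.
No 4 of the 6 sets cover everything (all 15 size-4 selections fall short), so 5 is minimum.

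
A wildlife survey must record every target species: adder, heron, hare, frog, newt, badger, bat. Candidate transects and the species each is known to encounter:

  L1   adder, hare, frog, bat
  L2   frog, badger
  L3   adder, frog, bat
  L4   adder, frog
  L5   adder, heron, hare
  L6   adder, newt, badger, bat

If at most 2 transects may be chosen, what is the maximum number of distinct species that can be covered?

6

Choosing L1, L6 covers {adder, hare, frog, newt, badger, bat} — 6 species.
No choice of 2 transects does better; here heron is left uncovered.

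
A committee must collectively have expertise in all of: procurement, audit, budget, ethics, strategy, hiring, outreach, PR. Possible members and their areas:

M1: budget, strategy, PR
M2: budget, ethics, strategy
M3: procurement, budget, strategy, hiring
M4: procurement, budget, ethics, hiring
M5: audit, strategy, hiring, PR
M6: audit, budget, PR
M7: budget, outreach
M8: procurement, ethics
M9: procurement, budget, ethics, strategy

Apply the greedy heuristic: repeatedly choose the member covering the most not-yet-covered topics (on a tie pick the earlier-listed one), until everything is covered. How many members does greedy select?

Pick 1: M3 covers 4 new topics (procurement, budget, strategy, hiring).
Pick 2: M5 covers 2 new topics (audit, PR).
Pick 3: M2 covers 1 new topics (ethics).
Pick 4: M7 covers 1 new topics (outreach).
Greedy uses 4 members. (The true minimum is 3.)

4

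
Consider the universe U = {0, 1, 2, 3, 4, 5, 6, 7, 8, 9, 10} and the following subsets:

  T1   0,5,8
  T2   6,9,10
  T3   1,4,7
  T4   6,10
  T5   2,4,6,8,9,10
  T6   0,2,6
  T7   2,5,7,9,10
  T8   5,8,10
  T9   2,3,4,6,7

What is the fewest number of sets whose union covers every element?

T1, T2, T3, T9 together cover {0, 1, 2, 3, 4, 5, 6, 7, 8, 9, 10} — every element.
No 3 of the 9 sets cover everything (all 84 triples fall short), so 4 is minimum.

4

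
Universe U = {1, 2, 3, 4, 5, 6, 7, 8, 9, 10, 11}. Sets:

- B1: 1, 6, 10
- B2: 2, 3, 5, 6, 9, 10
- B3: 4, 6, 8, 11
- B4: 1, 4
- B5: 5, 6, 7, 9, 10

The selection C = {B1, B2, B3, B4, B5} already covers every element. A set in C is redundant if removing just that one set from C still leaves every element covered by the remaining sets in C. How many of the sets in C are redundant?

2

Drop B1: the rest still cover every element — redundant.
Drop B2: 2, 3 uncovered — not redundant.
Drop B3: 8, 11 uncovered — not redundant.
Drop B4: the rest still cover every element — redundant.
Drop B5: 7 uncovered — not redundant.
2 redundant: B1, B4.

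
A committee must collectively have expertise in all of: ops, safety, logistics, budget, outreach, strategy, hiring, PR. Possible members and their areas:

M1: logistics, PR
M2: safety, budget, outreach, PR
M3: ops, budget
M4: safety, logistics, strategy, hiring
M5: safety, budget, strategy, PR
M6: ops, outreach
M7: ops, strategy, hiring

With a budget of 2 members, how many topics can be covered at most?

7

Choosing M2, M4 covers {safety, logistics, budget, outreach, strategy, hiring, PR} — 7 topics.
No choice of 2 members does better; here ops is left uncovered.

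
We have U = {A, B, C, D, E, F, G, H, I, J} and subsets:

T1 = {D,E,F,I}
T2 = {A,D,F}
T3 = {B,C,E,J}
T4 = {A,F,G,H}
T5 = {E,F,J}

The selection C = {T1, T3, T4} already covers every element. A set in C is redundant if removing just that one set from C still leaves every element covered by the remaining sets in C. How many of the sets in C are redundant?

0

Drop T1: D, I uncovered — not redundant.
Drop T3: B, C, J uncovered — not redundant.
Drop T4: A, G, H uncovered — not redundant.
None of the sets in C is redundant.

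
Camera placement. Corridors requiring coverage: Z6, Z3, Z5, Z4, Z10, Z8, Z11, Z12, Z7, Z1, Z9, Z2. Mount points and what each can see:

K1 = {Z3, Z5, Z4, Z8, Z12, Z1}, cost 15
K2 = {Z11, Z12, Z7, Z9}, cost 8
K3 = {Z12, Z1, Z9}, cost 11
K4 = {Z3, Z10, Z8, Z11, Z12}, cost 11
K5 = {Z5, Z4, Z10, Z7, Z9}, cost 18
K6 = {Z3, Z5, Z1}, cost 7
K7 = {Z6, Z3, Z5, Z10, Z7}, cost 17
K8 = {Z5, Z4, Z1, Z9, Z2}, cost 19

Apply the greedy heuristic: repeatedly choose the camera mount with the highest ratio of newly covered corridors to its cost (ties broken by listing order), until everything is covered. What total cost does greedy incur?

62

Pick 1: K2 adds 4 new (Z11, Z12, Z7, Z9) at cost 8 (ratio 4/8).
Pick 2: K6 adds 3 new (Z3, Z5, Z1) at cost 7 (ratio 3/7).
Pick 3: K4 adds 2 new (Z10, Z8) at cost 11 (ratio 2/11).
Pick 4: K8 adds 2 new (Z4, Z2) at cost 19 (ratio 2/19).
Pick 5: K7 adds 1 new (Z6) at cost 17 (ratio 1/17).
Greedy total cost: 8 + 7 + 11 + 19 + 17 = 62. (The true optimum is 47, so greedy overshoots here.)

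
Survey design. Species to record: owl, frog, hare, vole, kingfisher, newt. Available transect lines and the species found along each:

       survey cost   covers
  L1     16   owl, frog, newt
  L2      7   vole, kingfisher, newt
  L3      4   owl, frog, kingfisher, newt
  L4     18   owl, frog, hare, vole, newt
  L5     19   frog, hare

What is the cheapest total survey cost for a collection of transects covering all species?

L3, L4 cover every species at survey cost 4 + 18 = 22.
Any cover uses at least 2 transects; among all covering selections none totals below 22.
Greedy by coverage-per-survey cost would pick L3, L2, L4 for 29 — worse than the optimum 22.

22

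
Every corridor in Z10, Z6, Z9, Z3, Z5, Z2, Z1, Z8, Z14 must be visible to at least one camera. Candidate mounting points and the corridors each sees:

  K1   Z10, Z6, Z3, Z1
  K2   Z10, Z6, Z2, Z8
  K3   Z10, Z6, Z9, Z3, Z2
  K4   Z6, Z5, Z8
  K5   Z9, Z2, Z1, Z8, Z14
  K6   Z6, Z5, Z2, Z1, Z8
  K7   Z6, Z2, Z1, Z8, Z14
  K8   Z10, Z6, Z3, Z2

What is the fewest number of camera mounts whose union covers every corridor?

K1, K4, K5 together cover {Z10, Z6, Z9, Z3, Z5, Z2, Z1, Z8, Z14} — every corridor.
No 2 of the 8 camera mounts cover everything (all 28 pairs fall short), so 3 is minimum.

3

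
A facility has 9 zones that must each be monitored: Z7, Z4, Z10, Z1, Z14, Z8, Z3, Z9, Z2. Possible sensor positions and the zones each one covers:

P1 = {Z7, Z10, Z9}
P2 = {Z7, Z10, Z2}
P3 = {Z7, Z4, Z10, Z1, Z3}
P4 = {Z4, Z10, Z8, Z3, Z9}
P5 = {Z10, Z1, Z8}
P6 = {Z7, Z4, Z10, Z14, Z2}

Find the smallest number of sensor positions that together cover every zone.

3

P3, P4, P6 together cover {Z7, Z4, Z10, Z1, Z14, Z8, Z3, Z9, Z2} — every zone.
No 2 of the 6 sensor positions cover everything (all 15 pairs fall short), so 3 is minimum.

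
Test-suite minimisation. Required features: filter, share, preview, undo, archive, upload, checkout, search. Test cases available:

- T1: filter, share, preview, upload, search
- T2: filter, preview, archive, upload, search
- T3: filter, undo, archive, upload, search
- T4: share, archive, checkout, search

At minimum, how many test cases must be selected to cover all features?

3

T1, T3, T4 together cover {filter, share, preview, undo, archive, upload, checkout, search} — every feature.
No 2 of the 4 test cases cover everything (all 6 pairs fall short), so 3 is minimum.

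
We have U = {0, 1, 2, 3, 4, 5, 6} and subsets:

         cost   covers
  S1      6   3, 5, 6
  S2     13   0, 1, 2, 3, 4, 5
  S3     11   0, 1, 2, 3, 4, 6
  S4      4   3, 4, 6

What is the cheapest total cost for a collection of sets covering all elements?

S1, S3 cover every element at cost 6 + 11 = 17.
Any cover uses at least 2 sets; among all covering selections none totals below 17.

17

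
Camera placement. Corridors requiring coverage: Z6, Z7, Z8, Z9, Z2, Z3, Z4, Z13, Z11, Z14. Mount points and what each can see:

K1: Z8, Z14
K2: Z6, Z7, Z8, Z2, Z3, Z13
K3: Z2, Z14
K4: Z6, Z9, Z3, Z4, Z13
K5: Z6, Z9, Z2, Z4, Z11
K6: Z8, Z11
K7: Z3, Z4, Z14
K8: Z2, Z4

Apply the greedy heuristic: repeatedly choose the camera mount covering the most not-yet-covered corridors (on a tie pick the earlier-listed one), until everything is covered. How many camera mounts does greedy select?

3

Pick 1: K2 covers 6 new corridors (Z6, Z7, Z8, Z2, Z3, Z13).
Pick 2: K5 covers 3 new corridors (Z9, Z4, Z11).
Pick 3: K1 covers 1 new corridors (Z14).
Greedy uses 3 camera mounts.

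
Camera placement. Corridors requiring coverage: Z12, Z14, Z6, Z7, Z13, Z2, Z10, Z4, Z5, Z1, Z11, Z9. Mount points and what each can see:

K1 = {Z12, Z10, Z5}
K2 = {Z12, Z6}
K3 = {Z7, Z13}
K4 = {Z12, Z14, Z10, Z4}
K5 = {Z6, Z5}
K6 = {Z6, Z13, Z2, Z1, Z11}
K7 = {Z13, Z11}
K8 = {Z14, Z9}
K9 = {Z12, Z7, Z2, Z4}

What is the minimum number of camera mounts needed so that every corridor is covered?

K1, K6, K8, K9 together cover {Z12, Z14, Z6, Z7, Z13, Z2, Z10, Z4, Z5, Z1, Z11, Z9} — every corridor.
No 3 of the 9 camera mounts cover everything (all 84 triples fall short), so 4 is minimum.
Greedy (largest uncovered first) would take K6, K4, K1, K3, K8 — 5 camera mounts — but 4 suffice.

4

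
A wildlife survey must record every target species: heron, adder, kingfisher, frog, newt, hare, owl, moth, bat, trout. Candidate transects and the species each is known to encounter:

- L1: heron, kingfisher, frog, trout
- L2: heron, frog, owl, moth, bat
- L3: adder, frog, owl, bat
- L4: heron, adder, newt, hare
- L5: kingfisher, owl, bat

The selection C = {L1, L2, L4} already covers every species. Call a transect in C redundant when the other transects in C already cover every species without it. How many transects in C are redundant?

Drop L1: kingfisher, trout uncovered — not redundant.
Drop L2: owl, moth, bat uncovered — not redundant.
Drop L4: adder, newt, hare uncovered — not redundant.
None of the transects in C is redundant.

0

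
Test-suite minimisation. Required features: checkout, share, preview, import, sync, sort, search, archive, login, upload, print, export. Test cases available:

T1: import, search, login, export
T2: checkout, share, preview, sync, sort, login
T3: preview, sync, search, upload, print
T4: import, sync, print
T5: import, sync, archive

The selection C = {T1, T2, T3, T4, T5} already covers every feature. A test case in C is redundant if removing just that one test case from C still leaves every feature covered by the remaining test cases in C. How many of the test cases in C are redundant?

Drop T1: export uncovered — not redundant.
Drop T2: checkout, share, sort uncovered — not redundant.
Drop T3: upload uncovered — not redundant.
Drop T4: the rest still cover every feature — redundant.
Drop T5: archive uncovered — not redundant.
1 redundant: T4.

1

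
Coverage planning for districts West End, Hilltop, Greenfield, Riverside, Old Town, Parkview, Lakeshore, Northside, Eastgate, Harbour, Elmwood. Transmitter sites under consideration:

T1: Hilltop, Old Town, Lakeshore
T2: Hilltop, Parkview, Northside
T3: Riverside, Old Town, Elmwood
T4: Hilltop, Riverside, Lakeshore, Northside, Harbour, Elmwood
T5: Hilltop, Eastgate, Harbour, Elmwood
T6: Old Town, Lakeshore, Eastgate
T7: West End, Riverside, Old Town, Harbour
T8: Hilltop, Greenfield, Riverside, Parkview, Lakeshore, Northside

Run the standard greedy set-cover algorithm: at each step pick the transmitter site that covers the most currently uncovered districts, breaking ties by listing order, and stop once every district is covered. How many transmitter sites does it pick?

Pick 1: T4 covers 6 new districts (Hilltop, Riverside, Lakeshore, Northside, Harbour, Elmwood).
Pick 2: T6 covers 2 new districts (Old Town, Eastgate).
Pick 3: T8 covers 2 new districts (Greenfield, Parkview).
Pick 4: T7 covers 1 new districts (West End).
Greedy uses 4 transmitter sites. (The true minimum is 3.)

4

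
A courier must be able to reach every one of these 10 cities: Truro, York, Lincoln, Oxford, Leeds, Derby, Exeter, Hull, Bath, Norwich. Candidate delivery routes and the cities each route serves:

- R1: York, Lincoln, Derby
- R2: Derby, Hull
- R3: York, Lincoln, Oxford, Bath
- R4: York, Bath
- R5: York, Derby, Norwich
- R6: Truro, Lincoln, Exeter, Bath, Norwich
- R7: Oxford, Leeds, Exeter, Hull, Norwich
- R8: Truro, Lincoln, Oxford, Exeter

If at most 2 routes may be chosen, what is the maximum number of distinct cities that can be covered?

8

Choosing R1, R7 covers {York, Lincoln, Oxford, Leeds, Derby, Exeter, Hull, Norwich} — 8 cities.
No choice of 2 routes does better; here Truro, Bath are left uncovered.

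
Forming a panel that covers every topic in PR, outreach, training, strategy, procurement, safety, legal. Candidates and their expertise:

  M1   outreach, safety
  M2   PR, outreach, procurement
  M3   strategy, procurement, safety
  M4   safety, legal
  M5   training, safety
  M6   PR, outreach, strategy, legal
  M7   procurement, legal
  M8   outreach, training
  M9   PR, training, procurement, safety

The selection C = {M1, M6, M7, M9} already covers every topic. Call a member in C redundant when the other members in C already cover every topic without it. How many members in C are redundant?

Drop M1: the rest still cover every topic — redundant.
Drop M6: strategy uncovered — not redundant.
Drop M7: the rest still cover every topic — redundant.
Drop M9: training uncovered — not redundant.
2 redundant: M1, M7.

2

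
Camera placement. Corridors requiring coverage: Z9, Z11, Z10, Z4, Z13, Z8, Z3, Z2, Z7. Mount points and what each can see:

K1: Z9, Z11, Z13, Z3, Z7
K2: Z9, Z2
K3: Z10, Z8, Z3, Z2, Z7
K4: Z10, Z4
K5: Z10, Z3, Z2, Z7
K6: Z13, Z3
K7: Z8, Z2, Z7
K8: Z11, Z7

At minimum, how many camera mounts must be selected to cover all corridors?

3

K1, K3, K4 together cover {Z9, Z11, Z10, Z4, Z13, Z8, Z3, Z2, Z7} — every corridor.
No 2 of the 8 camera mounts cover everything (all 28 pairs fall short), so 3 is minimum.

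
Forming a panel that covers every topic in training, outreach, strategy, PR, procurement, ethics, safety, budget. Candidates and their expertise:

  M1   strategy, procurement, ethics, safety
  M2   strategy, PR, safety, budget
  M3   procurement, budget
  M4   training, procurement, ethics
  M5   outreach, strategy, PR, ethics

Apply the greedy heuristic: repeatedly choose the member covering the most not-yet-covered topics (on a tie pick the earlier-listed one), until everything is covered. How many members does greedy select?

Pick 1: M1 covers 4 new topics (strategy, procurement, ethics, safety).
Pick 2: M2 covers 2 new topics (PR, budget).
Pick 3: M4 covers 1 new topics (training).
Pick 4: M5 covers 1 new topics (outreach).
Greedy uses 4 members. (The true minimum is 3.)

4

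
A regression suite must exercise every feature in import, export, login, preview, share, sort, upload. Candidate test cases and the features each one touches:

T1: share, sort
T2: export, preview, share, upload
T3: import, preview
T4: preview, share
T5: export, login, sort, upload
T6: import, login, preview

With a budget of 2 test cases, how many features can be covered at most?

6

Choosing T2, T5 covers {export, login, preview, share, sort, upload} — 6 features.
No choice of 2 test cases does better; here import is left uncovered.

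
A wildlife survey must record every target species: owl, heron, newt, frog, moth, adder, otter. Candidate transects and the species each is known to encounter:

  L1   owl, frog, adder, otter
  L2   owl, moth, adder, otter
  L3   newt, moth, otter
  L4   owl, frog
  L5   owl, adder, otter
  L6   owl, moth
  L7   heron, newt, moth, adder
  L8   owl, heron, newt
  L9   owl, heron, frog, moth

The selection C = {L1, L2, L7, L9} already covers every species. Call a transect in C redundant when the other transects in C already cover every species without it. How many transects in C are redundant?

3

Drop L1: the rest still cover every species — redundant.
Drop L2: the rest still cover every species — redundant.
Drop L7: newt uncovered — not redundant.
Drop L9: the rest still cover every species — redundant.
3 redundant: L1, L2, L9.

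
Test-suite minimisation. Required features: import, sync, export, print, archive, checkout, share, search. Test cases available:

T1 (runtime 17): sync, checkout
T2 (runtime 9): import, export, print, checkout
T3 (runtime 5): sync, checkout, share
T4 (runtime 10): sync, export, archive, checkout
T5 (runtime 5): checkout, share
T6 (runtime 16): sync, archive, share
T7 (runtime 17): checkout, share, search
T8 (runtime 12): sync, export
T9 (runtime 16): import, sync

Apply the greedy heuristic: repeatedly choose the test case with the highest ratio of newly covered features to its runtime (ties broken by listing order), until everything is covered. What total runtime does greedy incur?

41

Pick 1: T3 adds 3 new (sync, checkout, share) at runtime 5 (ratio 3/5).
Pick 2: T2 adds 3 new (import, export, print) at runtime 9 (ratio 3/9).
Pick 3: T4 adds 1 new (archive) at runtime 10 (ratio 1/10).
Pick 4: T7 adds 1 new (search) at runtime 17 (ratio 1/17).
Greedy total runtime: 5 + 9 + 10 + 17 = 41. (The true optimum is 36, so greedy overshoots here.)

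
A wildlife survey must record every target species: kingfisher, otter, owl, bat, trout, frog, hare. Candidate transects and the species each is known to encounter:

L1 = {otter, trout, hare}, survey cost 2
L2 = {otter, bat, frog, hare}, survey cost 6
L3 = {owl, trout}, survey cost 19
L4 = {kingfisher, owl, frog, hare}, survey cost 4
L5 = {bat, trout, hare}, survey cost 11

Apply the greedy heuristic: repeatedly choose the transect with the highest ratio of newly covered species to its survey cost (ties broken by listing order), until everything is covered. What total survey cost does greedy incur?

Pick 1: L1 adds 3 new (otter, trout, hare) at survey cost 2 (ratio 3/2).
Pick 2: L4 adds 3 new (kingfisher, owl, frog) at survey cost 4 (ratio 3/4).
Pick 3: L2 adds 1 new (bat) at survey cost 6 (ratio 1/6).
Greedy total survey cost: 2 + 4 + 6 = 12.

12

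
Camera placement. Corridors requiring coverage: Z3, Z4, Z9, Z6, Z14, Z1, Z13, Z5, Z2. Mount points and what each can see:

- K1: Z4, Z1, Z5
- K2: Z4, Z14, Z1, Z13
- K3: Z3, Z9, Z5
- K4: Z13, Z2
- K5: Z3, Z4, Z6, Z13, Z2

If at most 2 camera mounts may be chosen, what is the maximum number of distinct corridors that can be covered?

7

Choosing K1, K5 covers {Z3, Z4, Z6, Z1, Z13, Z5, Z2} — 7 corridors.
No choice of 2 camera mounts does better; here Z9, Z14 are left uncovered.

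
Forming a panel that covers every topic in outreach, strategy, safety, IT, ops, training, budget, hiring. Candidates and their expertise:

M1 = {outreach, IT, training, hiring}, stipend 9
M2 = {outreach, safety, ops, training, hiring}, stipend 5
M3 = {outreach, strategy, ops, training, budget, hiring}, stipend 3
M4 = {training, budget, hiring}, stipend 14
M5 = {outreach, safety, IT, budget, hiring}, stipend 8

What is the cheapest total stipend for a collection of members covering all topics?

M3, M5 cover every topic at stipend 3 + 8 = 11.
Any cover uses at least 2 members; among all covering selections none totals below 11.

11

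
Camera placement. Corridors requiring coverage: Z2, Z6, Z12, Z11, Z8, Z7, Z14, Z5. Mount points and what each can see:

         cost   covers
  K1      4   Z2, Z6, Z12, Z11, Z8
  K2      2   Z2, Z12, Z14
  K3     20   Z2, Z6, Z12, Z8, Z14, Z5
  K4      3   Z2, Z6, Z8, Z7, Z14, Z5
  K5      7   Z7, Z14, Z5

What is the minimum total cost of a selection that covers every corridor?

7

K1, K4 cover every corridor at cost 4 + 3 = 7.
Any cover uses at least 2 camera mounts; among all covering selections none totals below 7.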